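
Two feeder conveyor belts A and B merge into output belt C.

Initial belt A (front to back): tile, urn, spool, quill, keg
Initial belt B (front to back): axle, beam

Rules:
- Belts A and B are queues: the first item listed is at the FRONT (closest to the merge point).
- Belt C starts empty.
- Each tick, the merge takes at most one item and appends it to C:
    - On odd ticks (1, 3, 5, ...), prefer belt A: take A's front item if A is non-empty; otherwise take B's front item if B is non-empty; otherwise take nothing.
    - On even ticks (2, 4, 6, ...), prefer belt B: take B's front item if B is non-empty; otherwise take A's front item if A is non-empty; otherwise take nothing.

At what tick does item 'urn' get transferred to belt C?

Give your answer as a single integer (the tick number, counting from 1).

Tick 1: prefer A, take tile from A; A=[urn,spool,quill,keg] B=[axle,beam] C=[tile]
Tick 2: prefer B, take axle from B; A=[urn,spool,quill,keg] B=[beam] C=[tile,axle]
Tick 3: prefer A, take urn from A; A=[spool,quill,keg] B=[beam] C=[tile,axle,urn]

Answer: 3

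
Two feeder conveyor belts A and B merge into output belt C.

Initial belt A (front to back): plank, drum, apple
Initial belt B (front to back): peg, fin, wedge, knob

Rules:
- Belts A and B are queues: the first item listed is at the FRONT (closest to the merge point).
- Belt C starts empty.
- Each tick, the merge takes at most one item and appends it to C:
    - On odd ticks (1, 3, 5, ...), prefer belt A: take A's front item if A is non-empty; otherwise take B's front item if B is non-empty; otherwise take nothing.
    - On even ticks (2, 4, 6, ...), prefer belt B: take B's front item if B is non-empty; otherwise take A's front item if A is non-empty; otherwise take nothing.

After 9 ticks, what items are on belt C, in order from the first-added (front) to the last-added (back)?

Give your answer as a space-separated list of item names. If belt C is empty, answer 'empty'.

Tick 1: prefer A, take plank from A; A=[drum,apple] B=[peg,fin,wedge,knob] C=[plank]
Tick 2: prefer B, take peg from B; A=[drum,apple] B=[fin,wedge,knob] C=[plank,peg]
Tick 3: prefer A, take drum from A; A=[apple] B=[fin,wedge,knob] C=[plank,peg,drum]
Tick 4: prefer B, take fin from B; A=[apple] B=[wedge,knob] C=[plank,peg,drum,fin]
Tick 5: prefer A, take apple from A; A=[-] B=[wedge,knob] C=[plank,peg,drum,fin,apple]
Tick 6: prefer B, take wedge from B; A=[-] B=[knob] C=[plank,peg,drum,fin,apple,wedge]
Tick 7: prefer A, take knob from B; A=[-] B=[-] C=[plank,peg,drum,fin,apple,wedge,knob]
Tick 8: prefer B, both empty, nothing taken; A=[-] B=[-] C=[plank,peg,drum,fin,apple,wedge,knob]
Tick 9: prefer A, both empty, nothing taken; A=[-] B=[-] C=[plank,peg,drum,fin,apple,wedge,knob]

Answer: plank peg drum fin apple wedge knob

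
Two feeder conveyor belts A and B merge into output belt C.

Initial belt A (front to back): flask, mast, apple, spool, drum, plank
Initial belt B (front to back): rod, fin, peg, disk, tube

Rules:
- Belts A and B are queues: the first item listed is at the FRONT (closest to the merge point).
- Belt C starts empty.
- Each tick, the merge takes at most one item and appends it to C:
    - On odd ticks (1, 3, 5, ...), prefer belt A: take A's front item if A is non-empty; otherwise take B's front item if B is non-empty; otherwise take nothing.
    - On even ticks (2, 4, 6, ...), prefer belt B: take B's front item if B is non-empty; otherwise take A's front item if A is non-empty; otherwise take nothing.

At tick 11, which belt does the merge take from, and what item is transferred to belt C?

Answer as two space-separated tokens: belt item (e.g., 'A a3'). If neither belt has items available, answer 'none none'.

Tick 1: prefer A, take flask from A; A=[mast,apple,spool,drum,plank] B=[rod,fin,peg,disk,tube] C=[flask]
Tick 2: prefer B, take rod from B; A=[mast,apple,spool,drum,plank] B=[fin,peg,disk,tube] C=[flask,rod]
Tick 3: prefer A, take mast from A; A=[apple,spool,drum,plank] B=[fin,peg,disk,tube] C=[flask,rod,mast]
Tick 4: prefer B, take fin from B; A=[apple,spool,drum,plank] B=[peg,disk,tube] C=[flask,rod,mast,fin]
Tick 5: prefer A, take apple from A; A=[spool,drum,plank] B=[peg,disk,tube] C=[flask,rod,mast,fin,apple]
Tick 6: prefer B, take peg from B; A=[spool,drum,plank] B=[disk,tube] C=[flask,rod,mast,fin,apple,peg]
Tick 7: prefer A, take spool from A; A=[drum,plank] B=[disk,tube] C=[flask,rod,mast,fin,apple,peg,spool]
Tick 8: prefer B, take disk from B; A=[drum,plank] B=[tube] C=[flask,rod,mast,fin,apple,peg,spool,disk]
Tick 9: prefer A, take drum from A; A=[plank] B=[tube] C=[flask,rod,mast,fin,apple,peg,spool,disk,drum]
Tick 10: prefer B, take tube from B; A=[plank] B=[-] C=[flask,rod,mast,fin,apple,peg,spool,disk,drum,tube]
Tick 11: prefer A, take plank from A; A=[-] B=[-] C=[flask,rod,mast,fin,apple,peg,spool,disk,drum,tube,plank]

Answer: A plank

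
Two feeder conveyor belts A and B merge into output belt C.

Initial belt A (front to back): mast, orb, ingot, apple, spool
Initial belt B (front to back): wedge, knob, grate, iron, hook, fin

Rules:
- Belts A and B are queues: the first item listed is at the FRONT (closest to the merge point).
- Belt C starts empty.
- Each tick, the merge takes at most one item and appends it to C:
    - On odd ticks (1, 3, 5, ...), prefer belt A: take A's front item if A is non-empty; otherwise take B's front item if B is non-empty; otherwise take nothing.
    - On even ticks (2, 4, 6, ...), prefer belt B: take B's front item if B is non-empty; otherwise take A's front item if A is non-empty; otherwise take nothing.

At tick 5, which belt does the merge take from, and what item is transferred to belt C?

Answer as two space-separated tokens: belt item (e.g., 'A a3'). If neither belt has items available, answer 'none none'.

Answer: A ingot

Derivation:
Tick 1: prefer A, take mast from A; A=[orb,ingot,apple,spool] B=[wedge,knob,grate,iron,hook,fin] C=[mast]
Tick 2: prefer B, take wedge from B; A=[orb,ingot,apple,spool] B=[knob,grate,iron,hook,fin] C=[mast,wedge]
Tick 3: prefer A, take orb from A; A=[ingot,apple,spool] B=[knob,grate,iron,hook,fin] C=[mast,wedge,orb]
Tick 4: prefer B, take knob from B; A=[ingot,apple,spool] B=[grate,iron,hook,fin] C=[mast,wedge,orb,knob]
Tick 5: prefer A, take ingot from A; A=[apple,spool] B=[grate,iron,hook,fin] C=[mast,wedge,orb,knob,ingot]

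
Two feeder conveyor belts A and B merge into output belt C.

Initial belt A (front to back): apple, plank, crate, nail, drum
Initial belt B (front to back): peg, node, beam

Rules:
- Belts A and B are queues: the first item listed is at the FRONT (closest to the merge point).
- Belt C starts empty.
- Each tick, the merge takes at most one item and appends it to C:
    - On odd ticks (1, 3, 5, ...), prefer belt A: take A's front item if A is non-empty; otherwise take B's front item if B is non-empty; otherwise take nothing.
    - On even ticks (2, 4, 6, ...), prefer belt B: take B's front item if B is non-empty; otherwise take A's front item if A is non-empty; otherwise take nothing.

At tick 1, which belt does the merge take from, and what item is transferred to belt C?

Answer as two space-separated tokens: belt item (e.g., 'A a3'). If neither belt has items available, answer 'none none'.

Tick 1: prefer A, take apple from A; A=[plank,crate,nail,drum] B=[peg,node,beam] C=[apple]

Answer: A apple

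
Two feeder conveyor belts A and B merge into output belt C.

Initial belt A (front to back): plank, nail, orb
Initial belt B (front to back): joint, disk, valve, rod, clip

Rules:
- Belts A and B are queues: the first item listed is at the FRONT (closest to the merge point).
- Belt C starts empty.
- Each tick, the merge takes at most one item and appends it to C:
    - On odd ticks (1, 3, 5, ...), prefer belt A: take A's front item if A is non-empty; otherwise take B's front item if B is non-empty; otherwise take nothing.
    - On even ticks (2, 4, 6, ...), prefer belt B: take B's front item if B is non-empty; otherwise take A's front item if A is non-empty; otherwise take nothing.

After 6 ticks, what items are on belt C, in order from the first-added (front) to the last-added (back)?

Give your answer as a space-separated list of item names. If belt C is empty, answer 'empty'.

Tick 1: prefer A, take plank from A; A=[nail,orb] B=[joint,disk,valve,rod,clip] C=[plank]
Tick 2: prefer B, take joint from B; A=[nail,orb] B=[disk,valve,rod,clip] C=[plank,joint]
Tick 3: prefer A, take nail from A; A=[orb] B=[disk,valve,rod,clip] C=[plank,joint,nail]
Tick 4: prefer B, take disk from B; A=[orb] B=[valve,rod,clip] C=[plank,joint,nail,disk]
Tick 5: prefer A, take orb from A; A=[-] B=[valve,rod,clip] C=[plank,joint,nail,disk,orb]
Tick 6: prefer B, take valve from B; A=[-] B=[rod,clip] C=[plank,joint,nail,disk,orb,valve]

Answer: plank joint nail disk orb valve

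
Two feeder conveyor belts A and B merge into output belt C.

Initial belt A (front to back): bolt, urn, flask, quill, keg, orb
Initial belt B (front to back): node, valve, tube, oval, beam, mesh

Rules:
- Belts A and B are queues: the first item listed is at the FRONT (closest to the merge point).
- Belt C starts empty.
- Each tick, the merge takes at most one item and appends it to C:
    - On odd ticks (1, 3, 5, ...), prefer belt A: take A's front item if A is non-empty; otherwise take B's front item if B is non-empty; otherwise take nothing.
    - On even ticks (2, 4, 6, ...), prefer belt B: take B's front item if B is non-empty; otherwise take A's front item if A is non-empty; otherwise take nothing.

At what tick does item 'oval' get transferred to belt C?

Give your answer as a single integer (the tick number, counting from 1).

Answer: 8

Derivation:
Tick 1: prefer A, take bolt from A; A=[urn,flask,quill,keg,orb] B=[node,valve,tube,oval,beam,mesh] C=[bolt]
Tick 2: prefer B, take node from B; A=[urn,flask,quill,keg,orb] B=[valve,tube,oval,beam,mesh] C=[bolt,node]
Tick 3: prefer A, take urn from A; A=[flask,quill,keg,orb] B=[valve,tube,oval,beam,mesh] C=[bolt,node,urn]
Tick 4: prefer B, take valve from B; A=[flask,quill,keg,orb] B=[tube,oval,beam,mesh] C=[bolt,node,urn,valve]
Tick 5: prefer A, take flask from A; A=[quill,keg,orb] B=[tube,oval,beam,mesh] C=[bolt,node,urn,valve,flask]
Tick 6: prefer B, take tube from B; A=[quill,keg,orb] B=[oval,beam,mesh] C=[bolt,node,urn,valve,flask,tube]
Tick 7: prefer A, take quill from A; A=[keg,orb] B=[oval,beam,mesh] C=[bolt,node,urn,valve,flask,tube,quill]
Tick 8: prefer B, take oval from B; A=[keg,orb] B=[beam,mesh] C=[bolt,node,urn,valve,flask,tube,quill,oval]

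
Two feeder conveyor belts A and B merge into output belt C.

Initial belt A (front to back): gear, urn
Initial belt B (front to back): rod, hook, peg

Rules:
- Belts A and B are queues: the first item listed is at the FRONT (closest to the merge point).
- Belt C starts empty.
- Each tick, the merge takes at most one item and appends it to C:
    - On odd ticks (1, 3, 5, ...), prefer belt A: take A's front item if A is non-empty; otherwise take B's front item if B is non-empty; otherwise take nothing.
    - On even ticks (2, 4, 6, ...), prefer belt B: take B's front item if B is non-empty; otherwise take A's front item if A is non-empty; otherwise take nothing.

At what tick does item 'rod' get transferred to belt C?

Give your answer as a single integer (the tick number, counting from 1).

Answer: 2

Derivation:
Tick 1: prefer A, take gear from A; A=[urn] B=[rod,hook,peg] C=[gear]
Tick 2: prefer B, take rod from B; A=[urn] B=[hook,peg] C=[gear,rod]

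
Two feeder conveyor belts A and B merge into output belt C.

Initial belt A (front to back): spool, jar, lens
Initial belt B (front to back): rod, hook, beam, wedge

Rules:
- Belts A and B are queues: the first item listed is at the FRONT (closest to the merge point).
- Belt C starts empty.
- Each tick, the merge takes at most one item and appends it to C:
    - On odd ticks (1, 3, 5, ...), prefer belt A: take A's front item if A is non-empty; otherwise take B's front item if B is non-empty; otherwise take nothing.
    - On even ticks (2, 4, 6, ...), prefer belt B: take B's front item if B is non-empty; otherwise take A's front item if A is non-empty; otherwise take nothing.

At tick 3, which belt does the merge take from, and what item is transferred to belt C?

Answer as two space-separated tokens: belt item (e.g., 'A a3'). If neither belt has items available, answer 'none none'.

Answer: A jar

Derivation:
Tick 1: prefer A, take spool from A; A=[jar,lens] B=[rod,hook,beam,wedge] C=[spool]
Tick 2: prefer B, take rod from B; A=[jar,lens] B=[hook,beam,wedge] C=[spool,rod]
Tick 3: prefer A, take jar from A; A=[lens] B=[hook,beam,wedge] C=[spool,rod,jar]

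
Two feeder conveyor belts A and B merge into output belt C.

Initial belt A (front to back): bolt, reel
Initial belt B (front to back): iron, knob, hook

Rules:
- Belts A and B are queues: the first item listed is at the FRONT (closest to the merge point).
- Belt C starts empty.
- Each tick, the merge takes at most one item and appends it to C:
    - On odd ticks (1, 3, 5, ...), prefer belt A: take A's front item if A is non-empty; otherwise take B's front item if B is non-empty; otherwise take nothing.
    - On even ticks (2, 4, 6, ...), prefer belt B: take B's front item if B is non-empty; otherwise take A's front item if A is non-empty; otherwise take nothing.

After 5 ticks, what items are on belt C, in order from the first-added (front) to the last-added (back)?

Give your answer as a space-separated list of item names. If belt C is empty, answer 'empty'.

Tick 1: prefer A, take bolt from A; A=[reel] B=[iron,knob,hook] C=[bolt]
Tick 2: prefer B, take iron from B; A=[reel] B=[knob,hook] C=[bolt,iron]
Tick 3: prefer A, take reel from A; A=[-] B=[knob,hook] C=[bolt,iron,reel]
Tick 4: prefer B, take knob from B; A=[-] B=[hook] C=[bolt,iron,reel,knob]
Tick 5: prefer A, take hook from B; A=[-] B=[-] C=[bolt,iron,reel,knob,hook]

Answer: bolt iron reel knob hook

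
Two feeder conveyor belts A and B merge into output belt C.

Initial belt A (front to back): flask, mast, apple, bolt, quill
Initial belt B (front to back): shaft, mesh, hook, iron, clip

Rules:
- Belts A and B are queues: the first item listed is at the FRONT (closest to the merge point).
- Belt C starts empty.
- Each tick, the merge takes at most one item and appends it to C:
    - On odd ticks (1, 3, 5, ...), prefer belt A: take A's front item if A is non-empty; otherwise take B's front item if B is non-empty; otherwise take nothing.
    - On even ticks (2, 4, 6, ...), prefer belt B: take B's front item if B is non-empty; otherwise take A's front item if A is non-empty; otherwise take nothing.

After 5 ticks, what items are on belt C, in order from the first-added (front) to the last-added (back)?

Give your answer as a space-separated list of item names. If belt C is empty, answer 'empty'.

Tick 1: prefer A, take flask from A; A=[mast,apple,bolt,quill] B=[shaft,mesh,hook,iron,clip] C=[flask]
Tick 2: prefer B, take shaft from B; A=[mast,apple,bolt,quill] B=[mesh,hook,iron,clip] C=[flask,shaft]
Tick 3: prefer A, take mast from A; A=[apple,bolt,quill] B=[mesh,hook,iron,clip] C=[flask,shaft,mast]
Tick 4: prefer B, take mesh from B; A=[apple,bolt,quill] B=[hook,iron,clip] C=[flask,shaft,mast,mesh]
Tick 5: prefer A, take apple from A; A=[bolt,quill] B=[hook,iron,clip] C=[flask,shaft,mast,mesh,apple]

Answer: flask shaft mast mesh apple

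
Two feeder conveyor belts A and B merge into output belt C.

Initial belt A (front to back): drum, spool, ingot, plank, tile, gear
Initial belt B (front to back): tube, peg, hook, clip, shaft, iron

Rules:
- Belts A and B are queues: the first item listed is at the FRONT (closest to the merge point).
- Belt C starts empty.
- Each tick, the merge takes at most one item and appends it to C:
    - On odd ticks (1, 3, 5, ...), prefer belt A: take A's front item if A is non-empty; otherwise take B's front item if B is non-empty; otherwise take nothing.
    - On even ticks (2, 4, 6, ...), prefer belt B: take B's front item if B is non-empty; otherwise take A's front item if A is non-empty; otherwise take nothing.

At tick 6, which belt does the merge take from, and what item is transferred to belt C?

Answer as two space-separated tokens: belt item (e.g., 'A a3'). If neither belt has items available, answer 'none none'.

Answer: B hook

Derivation:
Tick 1: prefer A, take drum from A; A=[spool,ingot,plank,tile,gear] B=[tube,peg,hook,clip,shaft,iron] C=[drum]
Tick 2: prefer B, take tube from B; A=[spool,ingot,plank,tile,gear] B=[peg,hook,clip,shaft,iron] C=[drum,tube]
Tick 3: prefer A, take spool from A; A=[ingot,plank,tile,gear] B=[peg,hook,clip,shaft,iron] C=[drum,tube,spool]
Tick 4: prefer B, take peg from B; A=[ingot,plank,tile,gear] B=[hook,clip,shaft,iron] C=[drum,tube,spool,peg]
Tick 5: prefer A, take ingot from A; A=[plank,tile,gear] B=[hook,clip,shaft,iron] C=[drum,tube,spool,peg,ingot]
Tick 6: prefer B, take hook from B; A=[plank,tile,gear] B=[clip,shaft,iron] C=[drum,tube,spool,peg,ingot,hook]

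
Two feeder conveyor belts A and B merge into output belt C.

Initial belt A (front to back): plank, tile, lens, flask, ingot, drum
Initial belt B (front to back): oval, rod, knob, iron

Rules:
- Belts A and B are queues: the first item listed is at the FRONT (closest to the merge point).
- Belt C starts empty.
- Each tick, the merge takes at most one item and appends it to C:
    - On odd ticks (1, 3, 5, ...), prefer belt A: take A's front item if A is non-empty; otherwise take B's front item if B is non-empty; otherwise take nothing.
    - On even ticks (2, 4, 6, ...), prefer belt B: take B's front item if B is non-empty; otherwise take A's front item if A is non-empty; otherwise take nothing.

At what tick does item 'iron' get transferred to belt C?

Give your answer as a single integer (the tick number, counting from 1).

Answer: 8

Derivation:
Tick 1: prefer A, take plank from A; A=[tile,lens,flask,ingot,drum] B=[oval,rod,knob,iron] C=[plank]
Tick 2: prefer B, take oval from B; A=[tile,lens,flask,ingot,drum] B=[rod,knob,iron] C=[plank,oval]
Tick 3: prefer A, take tile from A; A=[lens,flask,ingot,drum] B=[rod,knob,iron] C=[plank,oval,tile]
Tick 4: prefer B, take rod from B; A=[lens,flask,ingot,drum] B=[knob,iron] C=[plank,oval,tile,rod]
Tick 5: prefer A, take lens from A; A=[flask,ingot,drum] B=[knob,iron] C=[plank,oval,tile,rod,lens]
Tick 6: prefer B, take knob from B; A=[flask,ingot,drum] B=[iron] C=[plank,oval,tile,rod,lens,knob]
Tick 7: prefer A, take flask from A; A=[ingot,drum] B=[iron] C=[plank,oval,tile,rod,lens,knob,flask]
Tick 8: prefer B, take iron from B; A=[ingot,drum] B=[-] C=[plank,oval,tile,rod,lens,knob,flask,iron]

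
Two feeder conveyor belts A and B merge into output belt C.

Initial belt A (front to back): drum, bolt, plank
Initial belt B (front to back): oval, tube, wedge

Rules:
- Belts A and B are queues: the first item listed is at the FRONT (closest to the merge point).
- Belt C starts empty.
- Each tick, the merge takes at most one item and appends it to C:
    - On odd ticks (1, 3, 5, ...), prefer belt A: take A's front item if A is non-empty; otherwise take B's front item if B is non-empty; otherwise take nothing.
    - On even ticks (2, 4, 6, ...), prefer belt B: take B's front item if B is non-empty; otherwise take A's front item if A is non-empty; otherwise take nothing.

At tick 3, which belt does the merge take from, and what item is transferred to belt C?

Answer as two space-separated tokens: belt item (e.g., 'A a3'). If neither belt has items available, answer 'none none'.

Tick 1: prefer A, take drum from A; A=[bolt,plank] B=[oval,tube,wedge] C=[drum]
Tick 2: prefer B, take oval from B; A=[bolt,plank] B=[tube,wedge] C=[drum,oval]
Tick 3: prefer A, take bolt from A; A=[plank] B=[tube,wedge] C=[drum,oval,bolt]

Answer: A bolt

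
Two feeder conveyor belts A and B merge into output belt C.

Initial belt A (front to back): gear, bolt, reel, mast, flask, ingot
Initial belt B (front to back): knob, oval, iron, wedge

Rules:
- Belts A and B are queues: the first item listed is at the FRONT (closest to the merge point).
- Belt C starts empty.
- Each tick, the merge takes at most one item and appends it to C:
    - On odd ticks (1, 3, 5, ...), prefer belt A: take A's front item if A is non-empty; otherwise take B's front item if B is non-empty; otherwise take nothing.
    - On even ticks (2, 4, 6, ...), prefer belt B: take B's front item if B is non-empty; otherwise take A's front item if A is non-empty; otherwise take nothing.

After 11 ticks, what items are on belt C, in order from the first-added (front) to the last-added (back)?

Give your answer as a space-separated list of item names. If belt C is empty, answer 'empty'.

Answer: gear knob bolt oval reel iron mast wedge flask ingot

Derivation:
Tick 1: prefer A, take gear from A; A=[bolt,reel,mast,flask,ingot] B=[knob,oval,iron,wedge] C=[gear]
Tick 2: prefer B, take knob from B; A=[bolt,reel,mast,flask,ingot] B=[oval,iron,wedge] C=[gear,knob]
Tick 3: prefer A, take bolt from A; A=[reel,mast,flask,ingot] B=[oval,iron,wedge] C=[gear,knob,bolt]
Tick 4: prefer B, take oval from B; A=[reel,mast,flask,ingot] B=[iron,wedge] C=[gear,knob,bolt,oval]
Tick 5: prefer A, take reel from A; A=[mast,flask,ingot] B=[iron,wedge] C=[gear,knob,bolt,oval,reel]
Tick 6: prefer B, take iron from B; A=[mast,flask,ingot] B=[wedge] C=[gear,knob,bolt,oval,reel,iron]
Tick 7: prefer A, take mast from A; A=[flask,ingot] B=[wedge] C=[gear,knob,bolt,oval,reel,iron,mast]
Tick 8: prefer B, take wedge from B; A=[flask,ingot] B=[-] C=[gear,knob,bolt,oval,reel,iron,mast,wedge]
Tick 9: prefer A, take flask from A; A=[ingot] B=[-] C=[gear,knob,bolt,oval,reel,iron,mast,wedge,flask]
Tick 10: prefer B, take ingot from A; A=[-] B=[-] C=[gear,knob,bolt,oval,reel,iron,mast,wedge,flask,ingot]
Tick 11: prefer A, both empty, nothing taken; A=[-] B=[-] C=[gear,knob,bolt,oval,reel,iron,mast,wedge,flask,ingot]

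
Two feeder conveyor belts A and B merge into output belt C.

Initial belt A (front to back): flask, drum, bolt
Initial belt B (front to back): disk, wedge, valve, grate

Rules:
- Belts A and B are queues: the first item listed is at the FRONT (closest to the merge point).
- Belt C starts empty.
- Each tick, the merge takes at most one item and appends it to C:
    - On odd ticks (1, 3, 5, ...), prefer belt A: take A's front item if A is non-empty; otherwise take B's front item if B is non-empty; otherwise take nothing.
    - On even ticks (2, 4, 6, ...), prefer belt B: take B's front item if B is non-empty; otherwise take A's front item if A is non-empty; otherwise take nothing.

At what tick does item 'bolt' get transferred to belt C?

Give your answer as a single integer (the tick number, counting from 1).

Answer: 5

Derivation:
Tick 1: prefer A, take flask from A; A=[drum,bolt] B=[disk,wedge,valve,grate] C=[flask]
Tick 2: prefer B, take disk from B; A=[drum,bolt] B=[wedge,valve,grate] C=[flask,disk]
Tick 3: prefer A, take drum from A; A=[bolt] B=[wedge,valve,grate] C=[flask,disk,drum]
Tick 4: prefer B, take wedge from B; A=[bolt] B=[valve,grate] C=[flask,disk,drum,wedge]
Tick 5: prefer A, take bolt from A; A=[-] B=[valve,grate] C=[flask,disk,drum,wedge,bolt]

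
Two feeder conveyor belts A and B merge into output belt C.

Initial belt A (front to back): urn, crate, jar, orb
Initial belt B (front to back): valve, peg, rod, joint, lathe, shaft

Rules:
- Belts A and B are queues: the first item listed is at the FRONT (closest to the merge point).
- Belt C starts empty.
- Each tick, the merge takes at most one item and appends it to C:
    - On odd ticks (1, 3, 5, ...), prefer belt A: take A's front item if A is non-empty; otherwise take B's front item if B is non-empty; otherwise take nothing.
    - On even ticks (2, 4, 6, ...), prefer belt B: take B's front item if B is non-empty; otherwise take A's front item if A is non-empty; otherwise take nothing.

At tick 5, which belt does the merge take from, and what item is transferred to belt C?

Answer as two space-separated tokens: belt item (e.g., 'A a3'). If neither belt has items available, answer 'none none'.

Tick 1: prefer A, take urn from A; A=[crate,jar,orb] B=[valve,peg,rod,joint,lathe,shaft] C=[urn]
Tick 2: prefer B, take valve from B; A=[crate,jar,orb] B=[peg,rod,joint,lathe,shaft] C=[urn,valve]
Tick 3: prefer A, take crate from A; A=[jar,orb] B=[peg,rod,joint,lathe,shaft] C=[urn,valve,crate]
Tick 4: prefer B, take peg from B; A=[jar,orb] B=[rod,joint,lathe,shaft] C=[urn,valve,crate,peg]
Tick 5: prefer A, take jar from A; A=[orb] B=[rod,joint,lathe,shaft] C=[urn,valve,crate,peg,jar]

Answer: A jar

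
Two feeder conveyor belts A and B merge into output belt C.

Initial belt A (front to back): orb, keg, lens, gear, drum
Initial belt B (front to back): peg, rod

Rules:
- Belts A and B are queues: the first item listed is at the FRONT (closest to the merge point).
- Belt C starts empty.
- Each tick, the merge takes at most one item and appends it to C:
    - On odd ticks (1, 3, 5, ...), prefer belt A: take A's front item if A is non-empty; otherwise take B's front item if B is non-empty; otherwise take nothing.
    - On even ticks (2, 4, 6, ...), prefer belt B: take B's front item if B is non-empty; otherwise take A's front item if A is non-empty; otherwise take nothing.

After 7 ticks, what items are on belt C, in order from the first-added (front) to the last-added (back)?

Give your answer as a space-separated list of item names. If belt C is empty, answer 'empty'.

Tick 1: prefer A, take orb from A; A=[keg,lens,gear,drum] B=[peg,rod] C=[orb]
Tick 2: prefer B, take peg from B; A=[keg,lens,gear,drum] B=[rod] C=[orb,peg]
Tick 3: prefer A, take keg from A; A=[lens,gear,drum] B=[rod] C=[orb,peg,keg]
Tick 4: prefer B, take rod from B; A=[lens,gear,drum] B=[-] C=[orb,peg,keg,rod]
Tick 5: prefer A, take lens from A; A=[gear,drum] B=[-] C=[orb,peg,keg,rod,lens]
Tick 6: prefer B, take gear from A; A=[drum] B=[-] C=[orb,peg,keg,rod,lens,gear]
Tick 7: prefer A, take drum from A; A=[-] B=[-] C=[orb,peg,keg,rod,lens,gear,drum]

Answer: orb peg keg rod lens gear drum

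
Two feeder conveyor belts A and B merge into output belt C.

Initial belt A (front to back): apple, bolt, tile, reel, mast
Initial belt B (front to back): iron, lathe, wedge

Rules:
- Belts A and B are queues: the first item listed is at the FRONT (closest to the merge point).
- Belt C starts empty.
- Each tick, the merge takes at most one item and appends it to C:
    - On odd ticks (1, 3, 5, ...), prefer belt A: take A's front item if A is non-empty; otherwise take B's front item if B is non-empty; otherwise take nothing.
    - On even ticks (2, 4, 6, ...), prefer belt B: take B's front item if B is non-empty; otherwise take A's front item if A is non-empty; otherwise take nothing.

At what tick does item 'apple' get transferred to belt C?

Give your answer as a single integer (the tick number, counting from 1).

Answer: 1

Derivation:
Tick 1: prefer A, take apple from A; A=[bolt,tile,reel,mast] B=[iron,lathe,wedge] C=[apple]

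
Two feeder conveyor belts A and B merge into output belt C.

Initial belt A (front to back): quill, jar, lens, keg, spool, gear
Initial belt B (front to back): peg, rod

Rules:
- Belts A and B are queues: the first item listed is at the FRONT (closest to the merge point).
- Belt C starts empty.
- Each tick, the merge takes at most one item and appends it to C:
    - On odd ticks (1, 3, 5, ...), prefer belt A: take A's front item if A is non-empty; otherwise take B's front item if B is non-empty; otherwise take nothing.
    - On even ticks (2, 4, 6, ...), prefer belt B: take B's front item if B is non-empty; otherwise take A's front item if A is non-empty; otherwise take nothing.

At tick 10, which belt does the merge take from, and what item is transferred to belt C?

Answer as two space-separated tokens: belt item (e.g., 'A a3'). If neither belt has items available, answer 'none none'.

Answer: none none

Derivation:
Tick 1: prefer A, take quill from A; A=[jar,lens,keg,spool,gear] B=[peg,rod] C=[quill]
Tick 2: prefer B, take peg from B; A=[jar,lens,keg,spool,gear] B=[rod] C=[quill,peg]
Tick 3: prefer A, take jar from A; A=[lens,keg,spool,gear] B=[rod] C=[quill,peg,jar]
Tick 4: prefer B, take rod from B; A=[lens,keg,spool,gear] B=[-] C=[quill,peg,jar,rod]
Tick 5: prefer A, take lens from A; A=[keg,spool,gear] B=[-] C=[quill,peg,jar,rod,lens]
Tick 6: prefer B, take keg from A; A=[spool,gear] B=[-] C=[quill,peg,jar,rod,lens,keg]
Tick 7: prefer A, take spool from A; A=[gear] B=[-] C=[quill,peg,jar,rod,lens,keg,spool]
Tick 8: prefer B, take gear from A; A=[-] B=[-] C=[quill,peg,jar,rod,lens,keg,spool,gear]
Tick 9: prefer A, both empty, nothing taken; A=[-] B=[-] C=[quill,peg,jar,rod,lens,keg,spool,gear]
Tick 10: prefer B, both empty, nothing taken; A=[-] B=[-] C=[quill,peg,jar,rod,lens,keg,spool,gear]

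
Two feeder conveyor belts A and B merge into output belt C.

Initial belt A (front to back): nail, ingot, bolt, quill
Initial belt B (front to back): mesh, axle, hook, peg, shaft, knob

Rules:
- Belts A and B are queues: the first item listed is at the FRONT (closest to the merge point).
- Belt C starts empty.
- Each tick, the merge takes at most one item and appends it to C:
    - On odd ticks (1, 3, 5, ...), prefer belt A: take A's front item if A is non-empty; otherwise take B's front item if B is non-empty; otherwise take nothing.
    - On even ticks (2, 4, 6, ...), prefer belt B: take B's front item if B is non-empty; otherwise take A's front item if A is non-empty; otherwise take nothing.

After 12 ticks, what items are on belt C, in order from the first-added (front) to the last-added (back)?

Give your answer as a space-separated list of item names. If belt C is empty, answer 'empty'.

Tick 1: prefer A, take nail from A; A=[ingot,bolt,quill] B=[mesh,axle,hook,peg,shaft,knob] C=[nail]
Tick 2: prefer B, take mesh from B; A=[ingot,bolt,quill] B=[axle,hook,peg,shaft,knob] C=[nail,mesh]
Tick 3: prefer A, take ingot from A; A=[bolt,quill] B=[axle,hook,peg,shaft,knob] C=[nail,mesh,ingot]
Tick 4: prefer B, take axle from B; A=[bolt,quill] B=[hook,peg,shaft,knob] C=[nail,mesh,ingot,axle]
Tick 5: prefer A, take bolt from A; A=[quill] B=[hook,peg,shaft,knob] C=[nail,mesh,ingot,axle,bolt]
Tick 6: prefer B, take hook from B; A=[quill] B=[peg,shaft,knob] C=[nail,mesh,ingot,axle,bolt,hook]
Tick 7: prefer A, take quill from A; A=[-] B=[peg,shaft,knob] C=[nail,mesh,ingot,axle,bolt,hook,quill]
Tick 8: prefer B, take peg from B; A=[-] B=[shaft,knob] C=[nail,mesh,ingot,axle,bolt,hook,quill,peg]
Tick 9: prefer A, take shaft from B; A=[-] B=[knob] C=[nail,mesh,ingot,axle,bolt,hook,quill,peg,shaft]
Tick 10: prefer B, take knob from B; A=[-] B=[-] C=[nail,mesh,ingot,axle,bolt,hook,quill,peg,shaft,knob]
Tick 11: prefer A, both empty, nothing taken; A=[-] B=[-] C=[nail,mesh,ingot,axle,bolt,hook,quill,peg,shaft,knob]
Tick 12: prefer B, both empty, nothing taken; A=[-] B=[-] C=[nail,mesh,ingot,axle,bolt,hook,quill,peg,shaft,knob]

Answer: nail mesh ingot axle bolt hook quill peg shaft knob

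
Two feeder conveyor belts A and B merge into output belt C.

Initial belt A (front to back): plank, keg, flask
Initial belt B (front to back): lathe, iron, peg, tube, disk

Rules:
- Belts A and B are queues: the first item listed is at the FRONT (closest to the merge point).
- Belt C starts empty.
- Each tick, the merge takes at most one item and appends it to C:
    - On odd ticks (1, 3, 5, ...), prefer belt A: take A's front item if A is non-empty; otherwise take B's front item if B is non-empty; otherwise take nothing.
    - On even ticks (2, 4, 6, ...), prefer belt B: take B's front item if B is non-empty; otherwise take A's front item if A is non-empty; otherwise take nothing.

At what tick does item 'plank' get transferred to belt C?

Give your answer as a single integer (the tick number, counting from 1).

Answer: 1

Derivation:
Tick 1: prefer A, take plank from A; A=[keg,flask] B=[lathe,iron,peg,tube,disk] C=[plank]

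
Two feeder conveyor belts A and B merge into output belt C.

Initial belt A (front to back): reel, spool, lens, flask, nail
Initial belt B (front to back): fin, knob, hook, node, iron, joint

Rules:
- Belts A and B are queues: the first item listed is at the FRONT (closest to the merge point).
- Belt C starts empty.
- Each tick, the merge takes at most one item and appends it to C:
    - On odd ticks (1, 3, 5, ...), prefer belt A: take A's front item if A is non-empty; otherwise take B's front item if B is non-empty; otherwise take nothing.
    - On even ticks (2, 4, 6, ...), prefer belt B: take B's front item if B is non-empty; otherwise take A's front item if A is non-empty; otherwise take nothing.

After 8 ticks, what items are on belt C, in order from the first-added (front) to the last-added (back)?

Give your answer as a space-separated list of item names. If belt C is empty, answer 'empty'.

Tick 1: prefer A, take reel from A; A=[spool,lens,flask,nail] B=[fin,knob,hook,node,iron,joint] C=[reel]
Tick 2: prefer B, take fin from B; A=[spool,lens,flask,nail] B=[knob,hook,node,iron,joint] C=[reel,fin]
Tick 3: prefer A, take spool from A; A=[lens,flask,nail] B=[knob,hook,node,iron,joint] C=[reel,fin,spool]
Tick 4: prefer B, take knob from B; A=[lens,flask,nail] B=[hook,node,iron,joint] C=[reel,fin,spool,knob]
Tick 5: prefer A, take lens from A; A=[flask,nail] B=[hook,node,iron,joint] C=[reel,fin,spool,knob,lens]
Tick 6: prefer B, take hook from B; A=[flask,nail] B=[node,iron,joint] C=[reel,fin,spool,knob,lens,hook]
Tick 7: prefer A, take flask from A; A=[nail] B=[node,iron,joint] C=[reel,fin,spool,knob,lens,hook,flask]
Tick 8: prefer B, take node from B; A=[nail] B=[iron,joint] C=[reel,fin,spool,knob,lens,hook,flask,node]

Answer: reel fin spool knob lens hook flask node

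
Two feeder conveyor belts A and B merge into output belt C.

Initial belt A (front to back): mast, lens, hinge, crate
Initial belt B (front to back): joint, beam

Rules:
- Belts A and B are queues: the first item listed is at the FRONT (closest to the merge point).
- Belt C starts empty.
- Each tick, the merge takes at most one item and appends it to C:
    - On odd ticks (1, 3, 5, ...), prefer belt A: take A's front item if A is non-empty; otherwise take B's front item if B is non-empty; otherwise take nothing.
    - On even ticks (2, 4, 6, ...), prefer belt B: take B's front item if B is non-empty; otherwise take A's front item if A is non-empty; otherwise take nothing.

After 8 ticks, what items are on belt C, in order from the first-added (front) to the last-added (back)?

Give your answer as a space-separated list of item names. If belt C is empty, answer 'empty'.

Tick 1: prefer A, take mast from A; A=[lens,hinge,crate] B=[joint,beam] C=[mast]
Tick 2: prefer B, take joint from B; A=[lens,hinge,crate] B=[beam] C=[mast,joint]
Tick 3: prefer A, take lens from A; A=[hinge,crate] B=[beam] C=[mast,joint,lens]
Tick 4: prefer B, take beam from B; A=[hinge,crate] B=[-] C=[mast,joint,lens,beam]
Tick 5: prefer A, take hinge from A; A=[crate] B=[-] C=[mast,joint,lens,beam,hinge]
Tick 6: prefer B, take crate from A; A=[-] B=[-] C=[mast,joint,lens,beam,hinge,crate]
Tick 7: prefer A, both empty, nothing taken; A=[-] B=[-] C=[mast,joint,lens,beam,hinge,crate]
Tick 8: prefer B, both empty, nothing taken; A=[-] B=[-] C=[mast,joint,lens,beam,hinge,crate]

Answer: mast joint lens beam hinge crate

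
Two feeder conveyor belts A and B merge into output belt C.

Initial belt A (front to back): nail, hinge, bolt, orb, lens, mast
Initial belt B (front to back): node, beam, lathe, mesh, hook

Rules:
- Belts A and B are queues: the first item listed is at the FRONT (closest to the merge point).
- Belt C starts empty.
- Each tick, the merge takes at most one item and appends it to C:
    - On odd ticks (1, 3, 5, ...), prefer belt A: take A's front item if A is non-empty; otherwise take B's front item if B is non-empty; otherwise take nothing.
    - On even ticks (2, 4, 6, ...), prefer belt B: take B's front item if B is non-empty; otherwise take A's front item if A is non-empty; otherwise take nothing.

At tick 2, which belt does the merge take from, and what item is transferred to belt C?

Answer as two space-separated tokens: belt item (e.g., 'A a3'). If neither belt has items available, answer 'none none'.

Answer: B node

Derivation:
Tick 1: prefer A, take nail from A; A=[hinge,bolt,orb,lens,mast] B=[node,beam,lathe,mesh,hook] C=[nail]
Tick 2: prefer B, take node from B; A=[hinge,bolt,orb,lens,mast] B=[beam,lathe,mesh,hook] C=[nail,node]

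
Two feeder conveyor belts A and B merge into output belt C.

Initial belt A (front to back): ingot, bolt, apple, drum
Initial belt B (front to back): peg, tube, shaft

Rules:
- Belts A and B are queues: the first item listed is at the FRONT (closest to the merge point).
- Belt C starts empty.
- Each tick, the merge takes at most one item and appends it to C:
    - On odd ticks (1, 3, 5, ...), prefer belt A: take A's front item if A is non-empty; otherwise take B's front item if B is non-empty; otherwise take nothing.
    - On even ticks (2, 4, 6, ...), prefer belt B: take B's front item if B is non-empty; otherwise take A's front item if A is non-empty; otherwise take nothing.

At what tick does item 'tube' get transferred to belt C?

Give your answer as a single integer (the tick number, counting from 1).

Answer: 4

Derivation:
Tick 1: prefer A, take ingot from A; A=[bolt,apple,drum] B=[peg,tube,shaft] C=[ingot]
Tick 2: prefer B, take peg from B; A=[bolt,apple,drum] B=[tube,shaft] C=[ingot,peg]
Tick 3: prefer A, take bolt from A; A=[apple,drum] B=[tube,shaft] C=[ingot,peg,bolt]
Tick 4: prefer B, take tube from B; A=[apple,drum] B=[shaft] C=[ingot,peg,bolt,tube]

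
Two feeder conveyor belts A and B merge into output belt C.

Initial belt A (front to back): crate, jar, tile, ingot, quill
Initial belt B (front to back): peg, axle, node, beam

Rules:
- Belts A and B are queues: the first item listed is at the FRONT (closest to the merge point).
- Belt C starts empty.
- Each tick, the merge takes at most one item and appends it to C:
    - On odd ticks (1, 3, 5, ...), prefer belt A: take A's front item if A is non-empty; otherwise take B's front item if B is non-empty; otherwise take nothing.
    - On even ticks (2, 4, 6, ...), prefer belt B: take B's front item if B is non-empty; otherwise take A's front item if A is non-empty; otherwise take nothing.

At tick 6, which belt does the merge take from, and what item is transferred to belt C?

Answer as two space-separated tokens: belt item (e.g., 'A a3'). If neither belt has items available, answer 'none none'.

Tick 1: prefer A, take crate from A; A=[jar,tile,ingot,quill] B=[peg,axle,node,beam] C=[crate]
Tick 2: prefer B, take peg from B; A=[jar,tile,ingot,quill] B=[axle,node,beam] C=[crate,peg]
Tick 3: prefer A, take jar from A; A=[tile,ingot,quill] B=[axle,node,beam] C=[crate,peg,jar]
Tick 4: prefer B, take axle from B; A=[tile,ingot,quill] B=[node,beam] C=[crate,peg,jar,axle]
Tick 5: prefer A, take tile from A; A=[ingot,quill] B=[node,beam] C=[crate,peg,jar,axle,tile]
Tick 6: prefer B, take node from B; A=[ingot,quill] B=[beam] C=[crate,peg,jar,axle,tile,node]

Answer: B node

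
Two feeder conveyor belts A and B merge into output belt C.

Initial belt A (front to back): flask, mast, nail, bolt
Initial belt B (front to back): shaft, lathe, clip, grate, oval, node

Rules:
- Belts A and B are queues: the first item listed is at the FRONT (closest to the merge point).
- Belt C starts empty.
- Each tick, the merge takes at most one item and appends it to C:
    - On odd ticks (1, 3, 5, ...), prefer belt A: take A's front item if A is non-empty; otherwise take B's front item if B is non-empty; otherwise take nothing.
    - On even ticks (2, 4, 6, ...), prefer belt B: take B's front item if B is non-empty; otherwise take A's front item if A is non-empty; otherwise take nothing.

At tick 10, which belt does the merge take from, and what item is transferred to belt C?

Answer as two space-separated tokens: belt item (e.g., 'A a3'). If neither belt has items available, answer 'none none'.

Tick 1: prefer A, take flask from A; A=[mast,nail,bolt] B=[shaft,lathe,clip,grate,oval,node] C=[flask]
Tick 2: prefer B, take shaft from B; A=[mast,nail,bolt] B=[lathe,clip,grate,oval,node] C=[flask,shaft]
Tick 3: prefer A, take mast from A; A=[nail,bolt] B=[lathe,clip,grate,oval,node] C=[flask,shaft,mast]
Tick 4: prefer B, take lathe from B; A=[nail,bolt] B=[clip,grate,oval,node] C=[flask,shaft,mast,lathe]
Tick 5: prefer A, take nail from A; A=[bolt] B=[clip,grate,oval,node] C=[flask,shaft,mast,lathe,nail]
Tick 6: prefer B, take clip from B; A=[bolt] B=[grate,oval,node] C=[flask,shaft,mast,lathe,nail,clip]
Tick 7: prefer A, take bolt from A; A=[-] B=[grate,oval,node] C=[flask,shaft,mast,lathe,nail,clip,bolt]
Tick 8: prefer B, take grate from B; A=[-] B=[oval,node] C=[flask,shaft,mast,lathe,nail,clip,bolt,grate]
Tick 9: prefer A, take oval from B; A=[-] B=[node] C=[flask,shaft,mast,lathe,nail,clip,bolt,grate,oval]
Tick 10: prefer B, take node from B; A=[-] B=[-] C=[flask,shaft,mast,lathe,nail,clip,bolt,grate,oval,node]

Answer: B node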